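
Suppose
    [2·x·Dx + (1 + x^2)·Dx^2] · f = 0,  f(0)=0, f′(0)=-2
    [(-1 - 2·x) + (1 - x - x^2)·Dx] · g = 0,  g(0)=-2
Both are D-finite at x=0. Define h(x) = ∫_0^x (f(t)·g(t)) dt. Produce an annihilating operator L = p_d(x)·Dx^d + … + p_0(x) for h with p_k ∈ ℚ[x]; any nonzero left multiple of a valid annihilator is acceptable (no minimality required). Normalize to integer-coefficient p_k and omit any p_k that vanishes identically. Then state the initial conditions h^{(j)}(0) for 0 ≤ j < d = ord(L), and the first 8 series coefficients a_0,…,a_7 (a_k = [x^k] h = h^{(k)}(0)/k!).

f: a_k = 0, -2, 0, 2/3, 0, -2/5, 0, 2/7, …
g: a_k = -2, -2, -4, -6, -10, -16, -26, -42, …
Sym-product of L_f,L_g gives L₀ (≤ ord 2).
∫: right-multiply L₀ by Dx.
L = (2 + 2·x + 6·x^2)·Dx + (2 + 2·x + 4·x^2 + 6·x^3)·Dx^2 + (-1 + x + x^3 + x^4)·Dx^3  (order 3).
h: a_k = 0, 0, 2, 4/3, 5/3, 32/15, 136/45, 144/35, …
ICs: h(0) = 0, h′(0) = 0, h′′(0) = 4.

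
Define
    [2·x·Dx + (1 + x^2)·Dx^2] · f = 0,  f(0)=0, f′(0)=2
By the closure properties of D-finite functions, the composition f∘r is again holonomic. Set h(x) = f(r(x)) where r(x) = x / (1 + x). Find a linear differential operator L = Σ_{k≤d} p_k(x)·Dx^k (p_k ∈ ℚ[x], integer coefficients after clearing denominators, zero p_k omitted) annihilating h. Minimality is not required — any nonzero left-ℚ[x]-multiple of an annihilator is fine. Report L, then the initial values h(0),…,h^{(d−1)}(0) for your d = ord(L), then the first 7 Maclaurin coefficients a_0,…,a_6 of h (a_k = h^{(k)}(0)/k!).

L = (2 + 4·x)·Dx + (1 + 2·x + 2·x^2)·Dx^2  (order 2).
h: a_k = 0, 2, -2, 4/3, 0, -8/5, 8/3, …
ICs: h(0) = 0, h′(0) = 2.

f: a_k = 0, 2, 0, -2/3, 0, 2/5, 0, …
Change of var in L_f (x↦r) gives L₀.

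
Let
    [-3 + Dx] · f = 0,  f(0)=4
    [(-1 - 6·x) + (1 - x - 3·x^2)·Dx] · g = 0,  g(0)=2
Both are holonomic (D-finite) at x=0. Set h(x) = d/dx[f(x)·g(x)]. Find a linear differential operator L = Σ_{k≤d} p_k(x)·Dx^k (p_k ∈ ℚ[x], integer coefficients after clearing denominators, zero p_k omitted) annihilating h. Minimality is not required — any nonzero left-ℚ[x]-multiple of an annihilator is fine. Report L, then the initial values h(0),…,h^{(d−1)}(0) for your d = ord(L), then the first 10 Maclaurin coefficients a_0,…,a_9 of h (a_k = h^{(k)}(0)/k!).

f: a_k = 4, 12, 18, 18, 27/2, 81/10, 81/20, 243/140, 729/1120, 243/1120, …
g: a_k = 2, 2, 8, 14, 38, 80, 194, 434, 1016, 2318, …
f·g: L₀ = L_f ⊗_s L_g, ord ≤ 1·1.
Differentiate: ansatz ord ≤ ord L₀ ⇒ L.
L = (23 + 30·x - 45·x^2 - 54·x^3 + 81·x^4) + (-4 + x + 24·x^2 - 27·x^4)·Dx  (order 1).
h: a_k = 32, 184, 672, 2108, 6076, 84129/5, 225868/5, 8325841/70, 43127433/140, 63064777/80, …
ICs: h(0) = 32.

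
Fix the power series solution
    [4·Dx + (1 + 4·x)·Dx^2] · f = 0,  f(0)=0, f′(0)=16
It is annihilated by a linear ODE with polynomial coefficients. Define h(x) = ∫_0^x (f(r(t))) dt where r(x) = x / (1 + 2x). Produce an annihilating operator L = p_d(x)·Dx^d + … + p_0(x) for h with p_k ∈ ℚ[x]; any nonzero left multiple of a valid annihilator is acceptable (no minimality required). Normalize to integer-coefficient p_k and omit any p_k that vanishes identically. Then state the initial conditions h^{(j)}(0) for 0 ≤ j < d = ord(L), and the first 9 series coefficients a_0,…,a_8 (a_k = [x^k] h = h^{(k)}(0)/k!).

f: a_k = 0, 16, -32, 256/3, -256, 4096/5, -8192/3, 65536/7, -32768, …
L₀ from L_f via x↦r, Dx↦r'^{-1}Dx.
h=∫h₀ ⇒ L = L₀·Dx.
L = (8 + 24·x)·Dx^2 + (1 + 8·x + 12·x^2)·Dx^3  (order 3).
h: a_k = 0, 0, 8, -64/3, 208/3, -256, 15488/15, -13312/3, 139904/7, …
ICs: h(0) = 0, h′(0) = 0, h′′(0) = 16.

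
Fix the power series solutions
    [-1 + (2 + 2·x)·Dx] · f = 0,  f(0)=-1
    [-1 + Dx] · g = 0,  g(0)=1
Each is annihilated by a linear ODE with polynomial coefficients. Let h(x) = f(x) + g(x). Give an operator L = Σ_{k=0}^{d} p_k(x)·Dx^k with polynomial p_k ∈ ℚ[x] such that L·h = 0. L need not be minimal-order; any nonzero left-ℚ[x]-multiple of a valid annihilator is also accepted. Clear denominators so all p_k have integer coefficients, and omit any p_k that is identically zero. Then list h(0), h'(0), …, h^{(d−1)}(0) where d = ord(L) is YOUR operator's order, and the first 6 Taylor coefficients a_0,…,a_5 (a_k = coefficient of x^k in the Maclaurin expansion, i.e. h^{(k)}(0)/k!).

L = (3 + 2·x) + (-5 - 8·x - 4·x^2)·Dx + (2 + 6·x + 4·x^2)·Dx^2  (order 2).
h: a_k = 0, 1/2, 5/8, 5/48, 31/384, -73/3840, …
ICs: h(0) = 0, h′(0) = 1/2.

f: a_k = -1, -1/2, 1/8, -1/16, 5/128, -7/256, …
g: a_k = 1, 1, 1/2, 1/6, 1/24, 1/120, …
h₀=f+g: left-lcm gives L₀, ord ≤ 2.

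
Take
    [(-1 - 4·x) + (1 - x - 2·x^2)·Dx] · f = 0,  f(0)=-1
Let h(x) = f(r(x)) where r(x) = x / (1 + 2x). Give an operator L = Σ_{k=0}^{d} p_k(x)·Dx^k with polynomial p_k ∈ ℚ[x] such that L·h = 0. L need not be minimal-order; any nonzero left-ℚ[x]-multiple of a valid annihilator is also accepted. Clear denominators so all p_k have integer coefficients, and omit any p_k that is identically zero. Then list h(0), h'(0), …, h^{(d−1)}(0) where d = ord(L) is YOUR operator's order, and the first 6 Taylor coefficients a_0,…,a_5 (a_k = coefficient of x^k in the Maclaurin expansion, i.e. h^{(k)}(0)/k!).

L = (-1 - 6·x) + (1 + 5·x + 6·x^2)·Dx  (order 1).
h: a_k = -1, -1, -1, 3, -9, 27, …
ICs: h(0) = -1.

f: a_k = -1, -1, -3, -5, -11, -21, …
L₀ from L_f via x↦r, Dx↦r'^{-1}Dx.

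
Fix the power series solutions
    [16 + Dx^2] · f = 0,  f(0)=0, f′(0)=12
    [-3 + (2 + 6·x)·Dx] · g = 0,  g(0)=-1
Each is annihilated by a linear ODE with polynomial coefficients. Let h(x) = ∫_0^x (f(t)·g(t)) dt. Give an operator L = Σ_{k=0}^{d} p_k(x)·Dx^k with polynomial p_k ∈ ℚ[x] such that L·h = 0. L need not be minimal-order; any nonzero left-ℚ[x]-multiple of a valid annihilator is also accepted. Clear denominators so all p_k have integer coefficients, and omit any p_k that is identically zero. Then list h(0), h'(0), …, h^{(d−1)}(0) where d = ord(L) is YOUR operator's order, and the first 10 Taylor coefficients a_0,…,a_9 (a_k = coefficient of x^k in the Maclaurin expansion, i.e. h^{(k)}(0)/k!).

L = (91 + 384·x + 576·x^2)·Dx + (-12 - 36·x)·Dx^2 + (4 + 24·x + 36·x^2)·Dx^3  (order 3).
h: a_k = 0, 0, -6, -6, 91/8, 111/20, -3781/960, -20523/2240, 3137023/215040, -855943/32256, …
ICs: h(0) = 0, h′(0) = 0, h′′(0) = -12.

f: a_k = 0, 12, 0, -32, 0, 128/5, 0, -1024/105, 0, 2048/945, …
g: a_k = -1, -3/2, 9/8, -27/16, 405/128, -1701/256, 15309/1024, -72171/2048, 2814669/32768, -14073345/65536, …
f·g: L₀ = L_f ⊗_s L_g, ord ≤ 2·1.
∫: right-multiply L₀ by Dx.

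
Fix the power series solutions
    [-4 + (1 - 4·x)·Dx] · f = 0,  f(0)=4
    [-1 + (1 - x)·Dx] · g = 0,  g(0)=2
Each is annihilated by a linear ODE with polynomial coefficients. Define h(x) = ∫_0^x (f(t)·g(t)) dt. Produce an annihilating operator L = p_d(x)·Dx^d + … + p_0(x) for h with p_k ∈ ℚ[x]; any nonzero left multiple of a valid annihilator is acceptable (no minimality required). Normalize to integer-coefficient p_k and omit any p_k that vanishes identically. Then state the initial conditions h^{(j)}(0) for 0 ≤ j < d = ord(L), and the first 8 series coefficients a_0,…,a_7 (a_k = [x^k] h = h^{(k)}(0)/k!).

f: a_k = 4, 16, 64, 256, 1024, 4096, 16384, 65536, …
g: a_k = 2, 2, 2, 2, 2, 2, 2, 2, …
h₀=f·g: eliminate ⇒ L₀, order ≤ 1·1.
Integrate: L := L₀·Dx.
L = (-5 + 8·x)·Dx + (1 - 5·x + 4·x^2)·Dx^2  (order 2).
h: a_k = 0, 8, 20, 56, 170, 2728/5, 1820, 43688/7, …
ICs: h(0) = 0, h′(0) = 8.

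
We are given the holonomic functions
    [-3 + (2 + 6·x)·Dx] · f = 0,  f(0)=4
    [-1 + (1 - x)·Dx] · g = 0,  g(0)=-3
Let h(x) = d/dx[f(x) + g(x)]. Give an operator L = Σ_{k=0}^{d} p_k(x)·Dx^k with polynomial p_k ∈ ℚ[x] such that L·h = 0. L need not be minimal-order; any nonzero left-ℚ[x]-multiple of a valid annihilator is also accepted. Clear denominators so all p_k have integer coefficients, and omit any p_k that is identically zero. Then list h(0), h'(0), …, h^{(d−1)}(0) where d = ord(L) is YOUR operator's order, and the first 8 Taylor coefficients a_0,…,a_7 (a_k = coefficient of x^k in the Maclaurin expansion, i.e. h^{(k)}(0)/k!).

L = (-90 - 54·x) + (3 - 198·x - 189·x^2)·Dx + (14 + 46·x - 6·x^2 - 54·x^3)·Dx^2  (order 2).
h: a_k = 3, -15, 45/4, -501/8, 7545/64, -48231/128, 494445/512, -2839245/1024, …
ICs: h(0) = 3, h′(0) = -15.

f: a_k = 4, 6, -9/2, 27/4, -405/32, 1701/64, -15309/256, 72171/512, …
g: a_k = -3, -3, -3, -3, -3, -3, -3, -3, …
L₀ := lclm(L_f,L_g); ord L₀ ≤ 1+1.
Differentiate: ansatz ord ≤ ord L₀ ⇒ L.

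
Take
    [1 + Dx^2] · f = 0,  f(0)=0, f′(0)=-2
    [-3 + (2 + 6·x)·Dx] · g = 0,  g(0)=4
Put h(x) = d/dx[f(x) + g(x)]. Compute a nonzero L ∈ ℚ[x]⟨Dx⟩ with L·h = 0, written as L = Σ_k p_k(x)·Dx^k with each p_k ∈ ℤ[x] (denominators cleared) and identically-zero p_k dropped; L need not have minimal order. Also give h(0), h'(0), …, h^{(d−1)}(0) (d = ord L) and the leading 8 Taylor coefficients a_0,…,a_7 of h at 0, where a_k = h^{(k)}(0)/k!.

f: a_k = 0, -2, 0, 1/3, 0, -1/60, 0, 1/2520, …
g: a_k = 4, 6, -9/2, 27/4, -405/32, 1701/64, -15309/256, 72171/512, …
h₀=f+g: left-lcm gives L₀, ord ≤ 3.
h=h₀': d/dx-closure on L₀ ⇒ L.
L = (-417 - 72·x - 108·x^2) + (-62 - 234·x - 216·x^2 - 216·x^3)·Dx + (-417 - 72·x - 108·x^2)·Dx^2 + (-62 - 234·x - 216·x^2 - 216·x^3)·Dx^3  (order 3).
h: a_k = 4, -9, 85/4, -405/8, 25499/192, -45927/128, 22733929/23040, -2814669/1024, …
ICs: h(0) = 4, h′(0) = -9, h′′(0) = 85/2.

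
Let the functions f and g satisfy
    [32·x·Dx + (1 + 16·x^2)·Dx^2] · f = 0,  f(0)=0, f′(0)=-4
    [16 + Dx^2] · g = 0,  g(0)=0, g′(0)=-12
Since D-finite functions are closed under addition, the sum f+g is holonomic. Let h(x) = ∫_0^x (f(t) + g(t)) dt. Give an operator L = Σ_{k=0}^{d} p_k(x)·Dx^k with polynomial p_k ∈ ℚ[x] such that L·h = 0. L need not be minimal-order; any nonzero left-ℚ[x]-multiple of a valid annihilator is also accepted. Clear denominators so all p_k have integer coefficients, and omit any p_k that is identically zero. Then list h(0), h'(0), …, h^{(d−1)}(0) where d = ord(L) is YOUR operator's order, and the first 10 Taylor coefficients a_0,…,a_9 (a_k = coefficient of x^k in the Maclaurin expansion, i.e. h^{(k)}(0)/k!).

f: a_k = 0, -4, 0, 64/3, 0, -1024/5, 0, 16384/7, 0, -262144/9, …
g: a_k = 0, -12, 0, 32, 0, -128/5, 0, 1024/105, 0, -2048/945, …
L₀ := lclm(L_f,L_g); ord L₀ ≤ 2+2.
∫: right-multiply L₀ by Dx.
L = (-5632·x + 114688·x^3 + 131072·x^5)·Dx^2 + (-16 + 1792·x^2 + 36864·x^4 + 65536·x^6)·Dx^3 + (-352·x + 7168·x^3 + 8192·x^5)·Dx^4 + (-1 + 112·x^2 + 2304·x^4 + 4096·x^6)·Dx^5  (order 5).
h: a_k = 0, 0, -8, 0, 40/3, 0, -192/5, 0, 30848/105, 0, …
ICs: h(0) = 0, h′(0) = 0, h′′(0) = -16, h′′′(0) = 0, h′′′′(0) = 320.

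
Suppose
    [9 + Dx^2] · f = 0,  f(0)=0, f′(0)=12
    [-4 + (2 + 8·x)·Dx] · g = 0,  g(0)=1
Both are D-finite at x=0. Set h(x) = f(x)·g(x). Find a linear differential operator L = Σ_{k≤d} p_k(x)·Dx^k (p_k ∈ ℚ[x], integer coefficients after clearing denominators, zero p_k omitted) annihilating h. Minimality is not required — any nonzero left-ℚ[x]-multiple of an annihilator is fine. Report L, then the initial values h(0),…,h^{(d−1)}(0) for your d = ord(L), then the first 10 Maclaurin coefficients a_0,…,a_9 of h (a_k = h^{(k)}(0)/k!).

L = (21 + 72·x + 144·x^2) + (-4 - 16·x)·Dx + (1 + 8·x + 16·x^2)·Dx^2  (order 2).
h: a_k = 0, 12, 24, -42, 12, -759/10, 1401/5, -118431/140, 37701/14, -9924669/1120, …
ICs: h(0) = 0, h′(0) = 12.

f: a_k = 0, 12, 0, -18, 0, 81/10, 0, -243/140, 0, 243/1120, …
g: a_k = 1, 2, -2, 4, -10, 28, -84, 264, -858, 2860, …
L₀ := L_f ⊗_s L_g (sym. prod.), ord ≤ 2.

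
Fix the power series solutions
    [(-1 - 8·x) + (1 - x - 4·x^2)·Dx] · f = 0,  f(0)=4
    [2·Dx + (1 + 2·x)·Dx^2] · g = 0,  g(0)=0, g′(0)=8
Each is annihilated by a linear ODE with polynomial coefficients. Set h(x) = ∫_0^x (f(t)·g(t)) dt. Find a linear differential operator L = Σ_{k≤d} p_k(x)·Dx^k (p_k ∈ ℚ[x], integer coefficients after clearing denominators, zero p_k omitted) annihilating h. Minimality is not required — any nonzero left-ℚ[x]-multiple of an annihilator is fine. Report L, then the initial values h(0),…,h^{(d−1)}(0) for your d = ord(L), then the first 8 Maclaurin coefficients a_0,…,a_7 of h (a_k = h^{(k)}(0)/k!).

L = (10 + 32·x)·Dx + (22·x + 40·x^2)·Dx^2 + (-1 - x + 6·x^2 + 8·x^3)·Dx^3  (order 3).
h: a_k = 0, 0, 16, 0, 128/3, 64/3, 6688/45, 17216/105, …
ICs: h(0) = 0, h′(0) = 0, h′′(0) = 32.

f: a_k = 4, 4, 20, 36, 116, 260, 724, 1764, …
g: a_k = 0, 8, -8, 32/3, -16, 128/5, -128/3, 512/7, …
Product ⇒ symmetric product L₀, ord ≤ 2.
∫: right-multiply L₀ by Dx.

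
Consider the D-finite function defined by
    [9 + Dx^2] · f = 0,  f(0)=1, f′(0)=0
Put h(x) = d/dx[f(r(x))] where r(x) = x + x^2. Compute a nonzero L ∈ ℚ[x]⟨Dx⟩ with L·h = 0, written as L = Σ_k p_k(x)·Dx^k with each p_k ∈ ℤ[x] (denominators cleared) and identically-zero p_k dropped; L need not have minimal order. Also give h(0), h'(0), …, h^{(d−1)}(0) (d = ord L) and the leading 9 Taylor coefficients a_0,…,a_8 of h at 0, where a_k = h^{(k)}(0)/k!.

L = (21 + 72·x + 216·x^2 + 288·x^3 + 144·x^4) + (-6 - 12·x)·Dx + (1 + 4·x + 4·x^2)·Dx^2  (order 2).
h: a_k = 0, -9, -27, -9/2, 135/2, 4617/40, 2079/40, -52191/560, -95499/560, …
ICs: h(0) = 0, h′(0) = -9.

f: a_k = 1, 0, -9/2, 0, 27/8, 0, -81/80, 0, 729/4480, …
Change of var in L_f (x↦r) gives L₀.
h=h₀': d/dx-closure on L₀ ⇒ L.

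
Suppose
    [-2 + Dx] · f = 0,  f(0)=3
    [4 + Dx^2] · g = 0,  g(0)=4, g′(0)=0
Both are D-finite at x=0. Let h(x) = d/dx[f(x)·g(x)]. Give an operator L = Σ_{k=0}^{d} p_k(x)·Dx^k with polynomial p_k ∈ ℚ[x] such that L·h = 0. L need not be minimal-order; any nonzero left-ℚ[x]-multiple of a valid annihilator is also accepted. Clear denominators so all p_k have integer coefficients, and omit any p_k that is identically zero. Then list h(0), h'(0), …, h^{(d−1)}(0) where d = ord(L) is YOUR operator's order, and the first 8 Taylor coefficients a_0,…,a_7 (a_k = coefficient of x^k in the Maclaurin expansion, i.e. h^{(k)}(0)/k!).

f: a_k = 3, 6, 6, 4, 2, 4/5, 4/15, 8/105, …
g: a_k = 4, 0, -8, 0, 8/3, 0, -16/45, 0, …
L₀ := L_f ⊗_s L_g (sym. prod.), ord ≤ 2.
h=h₀': d/dx-closure on L₀ ⇒ L.
L = 8 - 4·Dx + Dx^2  (order 2).
h: a_k = 24, 0, -96, -128, -64, 0, 256/15, 1024/105, …
ICs: h(0) = 24, h′(0) = 0.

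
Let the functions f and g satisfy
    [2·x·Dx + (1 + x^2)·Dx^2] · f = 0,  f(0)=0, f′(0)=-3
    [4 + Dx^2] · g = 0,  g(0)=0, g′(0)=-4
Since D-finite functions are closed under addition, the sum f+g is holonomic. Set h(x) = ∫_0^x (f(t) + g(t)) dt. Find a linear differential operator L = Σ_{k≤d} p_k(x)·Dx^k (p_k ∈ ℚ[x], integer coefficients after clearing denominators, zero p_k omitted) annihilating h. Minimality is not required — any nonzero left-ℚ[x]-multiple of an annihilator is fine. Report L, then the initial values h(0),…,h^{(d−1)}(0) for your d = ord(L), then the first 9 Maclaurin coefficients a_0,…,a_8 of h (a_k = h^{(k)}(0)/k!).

L = (-32·x + 80·x^3 + 16·x^5)·Dx^2 + (4 + 32·x^2 + 36·x^4 + 8·x^6)·Dx^3 + (-8·x + 20·x^3 + 4·x^5)·Dx^4 + (1 + 8·x^2 + 9·x^4 + 2·x^6)·Dx^5  (order 5).
h: a_k = 0, 0, -7/2, 0, 11/12, 0, -17/90, 0, 151/2520, …
ICs: h(0) = 0, h′(0) = 0, h′′(0) = -7, h′′′(0) = 0, h′′′′(0) = 22.

f: a_k = 0, -3, 0, 1, 0, -3/5, 0, 3/7, 0, …
g: a_k = 0, -4, 0, 8/3, 0, -8/15, 0, 16/315, 0, …
h₀=f+g: left-lcm gives L₀, ord ≤ 4.
h=∫₀ˣh₀: take L = L₀·Dx.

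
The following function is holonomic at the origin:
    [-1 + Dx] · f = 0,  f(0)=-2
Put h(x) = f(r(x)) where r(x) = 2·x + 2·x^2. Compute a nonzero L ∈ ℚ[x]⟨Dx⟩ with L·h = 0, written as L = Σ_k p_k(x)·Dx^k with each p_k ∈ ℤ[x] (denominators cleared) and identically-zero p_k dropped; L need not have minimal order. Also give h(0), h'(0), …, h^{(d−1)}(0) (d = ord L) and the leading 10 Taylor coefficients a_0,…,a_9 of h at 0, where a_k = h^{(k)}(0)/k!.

L = (-2 - 4·x) + Dx  (order 1).
h: a_k = -2, -4, -8, -32/3, -40/3, -208/15, -608/45, -3712/315, -3056/315, -4192/567, …
ICs: h(0) = -2.

f: a_k = -2, -2, -1, -1/3, -1/12, -1/60, -1/360, -1/2520, -1/20160, -1/181440, …
L₀ from L_f via x↦r, Dx↦r'^{-1}Dx.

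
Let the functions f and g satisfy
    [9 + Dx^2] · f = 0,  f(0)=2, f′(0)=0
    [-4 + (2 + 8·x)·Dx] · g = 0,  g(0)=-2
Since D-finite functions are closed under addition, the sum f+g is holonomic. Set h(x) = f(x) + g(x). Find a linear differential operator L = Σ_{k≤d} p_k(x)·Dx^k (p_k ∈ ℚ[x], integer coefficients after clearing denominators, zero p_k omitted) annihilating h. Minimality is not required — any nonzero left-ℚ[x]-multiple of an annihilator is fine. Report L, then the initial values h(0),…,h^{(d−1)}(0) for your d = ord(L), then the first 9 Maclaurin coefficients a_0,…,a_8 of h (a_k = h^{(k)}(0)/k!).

L = (-378 - 1296·x - 2592·x^2) + (45 + 828·x + 3888·x^2 + 5184·x^3)·Dx + (-42 - 144·x - 288·x^2)·Dx^2 + (5 + 92·x + 432·x^2 + 576·x^3)·Dx^3  (order 3).
h: a_k = 0, -4, -5, -8, 107/4, -56, 6639/40, -528, 3844569/2240, …
ICs: h(0) = 0, h′(0) = -4, h′′(0) = -10.

f: a_k = 2, 0, -9, 0, 27/4, 0, -81/40, 0, 729/2240, …
g: a_k = -2, -4, 4, -8, 20, -56, 168, -528, 1716, …
Sum ⇒ L₀ = lclm(L_f,L_g) in ℚ(x)⟨Dx⟩.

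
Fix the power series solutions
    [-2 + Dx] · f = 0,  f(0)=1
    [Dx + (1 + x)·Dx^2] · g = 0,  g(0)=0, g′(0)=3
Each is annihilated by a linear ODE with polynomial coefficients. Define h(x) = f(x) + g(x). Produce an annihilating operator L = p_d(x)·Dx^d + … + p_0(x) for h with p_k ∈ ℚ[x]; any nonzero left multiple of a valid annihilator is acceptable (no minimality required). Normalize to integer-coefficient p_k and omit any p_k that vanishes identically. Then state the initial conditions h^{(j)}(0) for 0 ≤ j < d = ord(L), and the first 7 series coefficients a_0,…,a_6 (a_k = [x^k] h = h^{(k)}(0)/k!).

f: a_k = 1, 2, 2, 4/3, 2/3, 4/15, 4/45, …
g: a_k = 0, 3, -3/2, 1, -3/4, 3/5, -1/2, …
f+g: L₀ = lclm(L_f,L_g), ord ≤ 1+2.
L = (-8 - 4·x)·Dx + (-2 - 8·x - 4·x^2)·Dx^2 + (3 + 5·x + 2·x^2)·Dx^3  (order 3).
h: a_k = 1, 5, 1/2, 7/3, -1/12, 13/15, -37/90, …
ICs: h(0) = 1, h′(0) = 5, h′′(0) = 1.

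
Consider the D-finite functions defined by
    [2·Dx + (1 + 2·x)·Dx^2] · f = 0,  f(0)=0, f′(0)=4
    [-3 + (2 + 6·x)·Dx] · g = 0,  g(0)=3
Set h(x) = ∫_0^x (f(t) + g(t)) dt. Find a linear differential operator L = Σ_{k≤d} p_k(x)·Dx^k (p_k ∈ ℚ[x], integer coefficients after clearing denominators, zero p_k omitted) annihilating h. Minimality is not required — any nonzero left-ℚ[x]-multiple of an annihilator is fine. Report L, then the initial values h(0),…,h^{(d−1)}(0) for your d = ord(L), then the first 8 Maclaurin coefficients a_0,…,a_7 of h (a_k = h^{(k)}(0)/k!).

f: a_k = 0, 4, -4, 16/3, -8, 64/5, -64/3, 256/7, …
g: a_k = 3, 9/2, -27/8, 81/16, -1215/128, 5103/256, -45927/1024, 216513/2048, …
L₀ := lclm(L_f,L_g); ord L₀ ≤ 2+1.
h=∫₀ˣh₀: take L = L₀·Dx.
L = (-6 + 36·x)·Dx^2 + (5 + 84·x + 180·x^2)·Dx^3 + (2 + 22·x + 72·x^2 + 72·x^3)·Dx^4  (order 4).
h: a_k = 0, 3, 17/4, -59/24, 499/192, -2239/640, 41899/7680, -203317/21504, …
ICs: h(0) = 0, h′(0) = 3, h′′(0) = 17/2, h′′′(0) = -59/4.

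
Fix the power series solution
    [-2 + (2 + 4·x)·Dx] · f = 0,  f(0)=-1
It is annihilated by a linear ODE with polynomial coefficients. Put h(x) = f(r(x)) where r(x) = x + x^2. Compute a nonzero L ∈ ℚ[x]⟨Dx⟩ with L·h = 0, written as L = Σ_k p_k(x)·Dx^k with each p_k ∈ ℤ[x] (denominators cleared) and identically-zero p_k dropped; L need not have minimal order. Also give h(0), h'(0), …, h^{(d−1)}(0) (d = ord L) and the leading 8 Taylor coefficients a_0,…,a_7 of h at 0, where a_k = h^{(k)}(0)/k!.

L = (-1 - 2·x) + (1 + 2·x + 2·x^2)·Dx  (order 1).
h: a_k = -1, -1, -1/2, 1/2, -3/8, 1/8, 3/16, -7/16, …
ICs: h(0) = -1.

f: a_k = -1, -1, 1/2, -1/2, 5/8, -7/8, 21/16, -33/16, …
h₀=f(r): pull back L_f along r ⇒ L₀.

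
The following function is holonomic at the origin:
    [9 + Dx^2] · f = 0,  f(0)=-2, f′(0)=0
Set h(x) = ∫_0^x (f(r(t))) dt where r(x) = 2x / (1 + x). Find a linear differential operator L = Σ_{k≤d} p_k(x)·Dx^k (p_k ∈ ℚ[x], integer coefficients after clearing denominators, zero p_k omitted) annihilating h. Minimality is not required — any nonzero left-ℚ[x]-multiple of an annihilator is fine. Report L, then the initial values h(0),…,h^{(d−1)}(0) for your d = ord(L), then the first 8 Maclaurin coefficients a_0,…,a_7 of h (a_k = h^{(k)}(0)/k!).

L = 36·Dx + (2 + 6·x + 6·x^2 + 2·x^3)·Dx^2 + (1 + 4·x + 6·x^2 + 4·x^3 + x^4)·Dx^3  (order 3).
h: a_k = 0, -2, 0, 12, -18, 0, 48, -3852/35, …
ICs: h(0) = 0, h′(0) = -2, h′′(0) = 0.

f: a_k = -2, 0, 9, 0, -27/4, 0, 81/40, 0, …
L₀ from L_f via x↦r, Dx↦r'^{-1}Dx.
h=∫₀ˣh₀: take L = L₀·Dx.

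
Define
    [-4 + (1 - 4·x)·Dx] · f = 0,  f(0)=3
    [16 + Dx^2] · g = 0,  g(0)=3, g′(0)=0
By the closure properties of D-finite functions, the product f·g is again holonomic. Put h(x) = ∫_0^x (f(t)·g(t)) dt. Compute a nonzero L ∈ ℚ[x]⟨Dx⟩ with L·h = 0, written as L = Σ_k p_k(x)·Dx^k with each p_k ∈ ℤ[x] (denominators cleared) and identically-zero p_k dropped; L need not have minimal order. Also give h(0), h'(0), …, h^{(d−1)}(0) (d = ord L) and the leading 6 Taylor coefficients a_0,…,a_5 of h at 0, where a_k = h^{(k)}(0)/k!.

L = (-16 + 64·x)·Dx + 8·Dx^2 + (-1 + 4·x)·Dx^3  (order 3).
h: a_k = 0, 9, 18, 24, 72, 1248/5, …
ICs: h(0) = 0, h′(0) = 9, h′′(0) = 36.

f: a_k = 3, 12, 48, 192, 768, 3072, …
g: a_k = 3, 0, -24, 0, 32, 0, …
L₀ := L_f ⊗_s L_g (sym. prod.), ord ≤ 2.
h=∫h₀ ⇒ L = L₀·Dx.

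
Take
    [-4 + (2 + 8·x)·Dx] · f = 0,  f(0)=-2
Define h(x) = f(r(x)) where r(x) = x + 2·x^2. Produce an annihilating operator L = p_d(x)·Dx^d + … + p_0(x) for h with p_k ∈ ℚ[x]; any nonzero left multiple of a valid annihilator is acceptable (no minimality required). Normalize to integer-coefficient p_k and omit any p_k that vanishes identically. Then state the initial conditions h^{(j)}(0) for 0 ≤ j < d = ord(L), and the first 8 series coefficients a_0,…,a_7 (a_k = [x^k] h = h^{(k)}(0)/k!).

L = (-2 - 8·x) + (1 + 4·x + 8·x^2)·Dx  (order 1).
h: a_k = -2, -4, -4, 8, -12, 8, 24, -112, …
ICs: h(0) = -2.

f: a_k = -2, -4, 4, -8, 20, -56, 168, -528, …
Change of var in L_f (x↦r) gives L₀.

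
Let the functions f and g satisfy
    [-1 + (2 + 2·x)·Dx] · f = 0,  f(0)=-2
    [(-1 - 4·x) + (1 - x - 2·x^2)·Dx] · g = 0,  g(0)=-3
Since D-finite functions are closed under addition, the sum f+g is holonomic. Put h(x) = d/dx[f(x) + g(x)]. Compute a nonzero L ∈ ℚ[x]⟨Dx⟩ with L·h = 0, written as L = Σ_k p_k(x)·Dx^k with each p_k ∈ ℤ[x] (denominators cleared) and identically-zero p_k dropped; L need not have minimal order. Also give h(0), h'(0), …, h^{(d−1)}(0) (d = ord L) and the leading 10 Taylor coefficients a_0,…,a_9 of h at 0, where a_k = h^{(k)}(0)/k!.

L = (-78 - 288·x - 288·x^2 - 240·x^3) + (-117 - 693·x - 1188·x^2 - 1332·x^3 - 720·x^4)·Dx + (26 + 52·x + 2·x^2 - 208·x^3 - 344·x^4 - 160·x^5)·Dx^2  (order 2).
h: a_k = -4, -35/2, -363/8, -2107/16, -40355/128, -198081/256, -1828071/1024, -8404563/2048, -301701411/32768, -1342820485/65536, …
ICs: h(0) = -4, h′(0) = -35/2.

f: a_k = -2, -1, 1/4, -1/8, 5/64, -7/128, 21/512, -33/1024, 429/16384, -715/32768, …
g: a_k = -3, -3, -9, -15, -33, -63, -129, -255, -513, -1023, …
Weyl lclm of L_f,L_g ⇒ L₀ (ord ≤ 2).
Derive L from L₀ (diff closure).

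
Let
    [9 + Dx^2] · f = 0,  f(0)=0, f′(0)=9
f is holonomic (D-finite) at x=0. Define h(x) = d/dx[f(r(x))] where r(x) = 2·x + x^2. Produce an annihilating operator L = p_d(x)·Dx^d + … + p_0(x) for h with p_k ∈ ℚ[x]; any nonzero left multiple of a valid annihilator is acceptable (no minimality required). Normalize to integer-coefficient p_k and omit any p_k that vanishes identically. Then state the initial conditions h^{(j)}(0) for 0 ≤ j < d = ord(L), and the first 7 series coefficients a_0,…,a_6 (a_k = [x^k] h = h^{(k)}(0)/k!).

f: a_k = 0, 9, 0, -27/2, 0, 243/40, 0, …
h₀=f(r): pull back L_f along r ⇒ L₀.
h₀' ⇒ L via d/dx closure of L₀.
L = (39 + 144·x + 216·x^2 + 144·x^3 + 36·x^4) + (-3 - 3·x)·Dx + (1 + 2·x + x^2)·Dx^2  (order 2).
h: a_k = 18, 18, -324, -648, 567, 2835, 11178/5, …
ICs: h(0) = 18, h′(0) = 18.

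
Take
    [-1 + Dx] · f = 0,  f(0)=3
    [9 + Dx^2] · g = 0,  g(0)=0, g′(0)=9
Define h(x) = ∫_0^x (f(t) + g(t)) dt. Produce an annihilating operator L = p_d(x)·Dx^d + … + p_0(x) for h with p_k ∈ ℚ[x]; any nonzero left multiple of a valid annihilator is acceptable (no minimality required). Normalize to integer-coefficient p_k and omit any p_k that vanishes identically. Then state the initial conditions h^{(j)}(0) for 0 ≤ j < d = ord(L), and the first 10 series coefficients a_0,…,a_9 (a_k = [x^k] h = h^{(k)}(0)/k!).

L = -9·Dx + 9·Dx^2 - Dx^3 + Dx^4  (order 4).
h: a_k = 0, 3, 6, 1/2, -13/4, 1/40, 61/60, 1/1680, -1093/6720, 1/120960, …
ICs: h(0) = 0, h′(0) = 3, h′′(0) = 12, h′′′(0) = 3.

f: a_k = 3, 3, 3/2, 1/2, 1/8, 1/40, 1/240, 1/1680, 1/13440, 1/120960, …
g: a_k = 0, 9, 0, -27/2, 0, 243/40, 0, -729/560, 0, 729/4480, …
L₀ := lclm(L_f,L_g); ord L₀ ≤ 1+2.
h=∫₀ˣh₀: take L = L₀·Dx.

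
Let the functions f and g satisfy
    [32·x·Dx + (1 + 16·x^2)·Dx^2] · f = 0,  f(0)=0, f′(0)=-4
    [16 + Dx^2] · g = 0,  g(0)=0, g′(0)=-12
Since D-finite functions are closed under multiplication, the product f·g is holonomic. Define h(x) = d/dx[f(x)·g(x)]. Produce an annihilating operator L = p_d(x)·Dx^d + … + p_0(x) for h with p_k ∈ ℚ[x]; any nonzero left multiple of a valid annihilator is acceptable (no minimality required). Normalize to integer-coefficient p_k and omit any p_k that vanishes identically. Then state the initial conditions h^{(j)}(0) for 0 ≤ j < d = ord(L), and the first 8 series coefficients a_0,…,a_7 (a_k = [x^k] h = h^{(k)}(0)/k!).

L = (14080 + 602112·x^2 + 15106048·x^4 + 50331648·x^6 + 100663296·x^8 + 268435456·x^10 + 2147483648·x^12) + (8704·x + 581632·x^3 + 9175040·x^5 + 41943040·x^7 + 167772160·x^9 + 536870912·x^11)·Dx + (960 + 43520·x^2 + 1093632·x^4 + 4849664·x^6 + 16777216·x^8 + 67108864·x^10 + 268435456·x^12)·Dx^2 + (544·x + 36352·x^3 + 573440·x^5 + 2621440·x^7 + 10485760·x^9 + 33554432·x^11)·Dx^3 + (5 + 368·x^2 + 9344·x^4 + 106496·x^6 + 655360·x^8 + 3145728·x^10 + 8388608·x^12)·Dx^4  (order 4).
h: a_k = 0, 96, 0, -1536, 0, 19456, 0, -1409024/5, …
ICs: h(0) = 0, h′(0) = 96, h′′(0) = 0, h′′′(0) = -9216.

f: a_k = 0, -4, 0, 64/3, 0, -1024/5, 0, 16384/7, …
g: a_k = 0, -12, 0, 32, 0, -128/5, 0, 1024/105, …
f·g: L₀ = L_f ⊗_s L_g, ord ≤ 2·2.
h=h₀': d/dx-closure on L₀ ⇒ L.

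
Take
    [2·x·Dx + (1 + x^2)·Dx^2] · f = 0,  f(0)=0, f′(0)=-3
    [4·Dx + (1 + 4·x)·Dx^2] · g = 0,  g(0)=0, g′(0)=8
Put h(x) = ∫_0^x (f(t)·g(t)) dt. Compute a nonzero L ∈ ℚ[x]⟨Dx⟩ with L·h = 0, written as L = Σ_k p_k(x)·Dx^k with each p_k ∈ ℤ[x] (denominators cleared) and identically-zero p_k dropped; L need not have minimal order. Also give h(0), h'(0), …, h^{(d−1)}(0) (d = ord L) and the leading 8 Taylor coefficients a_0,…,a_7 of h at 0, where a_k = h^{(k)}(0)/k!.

L = (144 + 896·x + 560·x^2 + 2304·x^3 + 1920·x^4 + 3328·x^5 + 256·x^7)·Dx^2 + (132 + 304·x + 2252·x^2 + 4144·x^3 + 8896·x^4 + 5952·x^5 + 8960·x^6 + 192·x^7 + 896·x^8)·Dx^3 + (72 + 376·x + 912·x^2 + 2808·x^3 + 3720·x^4 + 6288·x^5 + 3072·x^6 + 4368·x^7 + 192·x^8 + 512·x^9)·Dx^4 + (5 + 48·x + 178·x^2 + 416·x^3 + 729·x^4 + 720·x^5 + 1008·x^6 + 384·x^7 + 516·x^8 + 32·x^9 + 64·x^10)·Dx^5  (order 5).
h: a_k = 0, 0, 0, -8, 12, -24, 184/3, -2552/15, …
ICs: h(0) = 0, h′(0) = 0, h′′(0) = 0, h′′′(0) = -48, h′′′′(0) = 288.

f: a_k = 0, -3, 0, 1, 0, -3/5, 0, 3/7, …
g: a_k = 0, 8, -16, 128/3, -128, 2048/5, -4096/3, 32768/7, …
Product ⇒ symmetric product L₀, ord ≤ 4.
h=∫₀ˣh₀: take L = L₀·Dx.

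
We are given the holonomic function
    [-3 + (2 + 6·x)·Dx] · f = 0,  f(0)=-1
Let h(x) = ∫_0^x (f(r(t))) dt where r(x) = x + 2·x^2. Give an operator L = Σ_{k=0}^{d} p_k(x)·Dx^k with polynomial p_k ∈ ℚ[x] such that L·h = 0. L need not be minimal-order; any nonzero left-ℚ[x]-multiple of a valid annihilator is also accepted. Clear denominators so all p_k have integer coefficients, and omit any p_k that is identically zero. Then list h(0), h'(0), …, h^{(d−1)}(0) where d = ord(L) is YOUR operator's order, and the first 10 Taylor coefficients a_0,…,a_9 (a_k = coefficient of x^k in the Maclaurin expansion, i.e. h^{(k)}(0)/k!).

L = (-3 - 12·x)·Dx + (2 + 6·x + 12·x^2)·Dx^2  (order 2).
h: a_k = 0, -1, -3/4, -5/8, 45/64, -63/128, -135/512, 11205/7168, -41715/16384, 31365/32768, …
ICs: h(0) = 0, h′(0) = -1.

f: a_k = -1, -3/2, 9/8, -27/16, 405/128, -1701/256, 15309/1024, -72171/2048, 2814669/32768, -14073345/65536, …
Substitute x→r, Dx→(1/r')Dx; clear ⇒ L₀.
∫: right-multiply L₀ by Dx.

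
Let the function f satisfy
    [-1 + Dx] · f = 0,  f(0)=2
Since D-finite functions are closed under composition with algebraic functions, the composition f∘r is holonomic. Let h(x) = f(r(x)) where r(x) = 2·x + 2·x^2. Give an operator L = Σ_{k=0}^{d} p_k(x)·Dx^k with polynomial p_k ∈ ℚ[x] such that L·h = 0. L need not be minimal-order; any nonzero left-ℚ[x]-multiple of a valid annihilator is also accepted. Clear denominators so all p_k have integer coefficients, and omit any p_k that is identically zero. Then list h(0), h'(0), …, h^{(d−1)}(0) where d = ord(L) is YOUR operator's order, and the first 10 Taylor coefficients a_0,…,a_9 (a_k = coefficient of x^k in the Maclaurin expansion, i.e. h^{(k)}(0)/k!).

L = (-2 - 4·x) + Dx  (order 1).
h: a_k = 2, 4, 8, 32/3, 40/3, 208/15, 608/45, 3712/315, 3056/315, 4192/567, …
ICs: h(0) = 2.

f: a_k = 2, 2, 1, 1/3, 1/12, 1/60, 1/360, 1/2520, 1/20160, 1/181440, …
Change of var in L_f (x↦r) gives L₀.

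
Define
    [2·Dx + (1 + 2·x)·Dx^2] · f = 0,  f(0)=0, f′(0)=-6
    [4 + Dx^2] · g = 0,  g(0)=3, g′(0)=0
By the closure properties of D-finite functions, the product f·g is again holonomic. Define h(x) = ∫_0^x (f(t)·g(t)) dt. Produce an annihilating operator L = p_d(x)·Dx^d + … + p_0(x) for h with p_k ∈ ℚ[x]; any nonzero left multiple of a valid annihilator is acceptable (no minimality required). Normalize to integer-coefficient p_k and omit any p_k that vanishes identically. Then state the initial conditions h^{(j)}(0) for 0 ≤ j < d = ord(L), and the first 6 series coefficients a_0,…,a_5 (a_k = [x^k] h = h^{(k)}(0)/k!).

f: a_k = 0, -6, 6, -8, 12, -96/5, …
g: a_k = 3, 0, -6, 0, 2, 0, …
Product ⇒ symmetric product L₀, ord ≤ 4.
∫: right-multiply L₀ by Dx.
L = (-48 + 192·x + 1216·x^2 + 2048·x^3 + 1024·x^4)·Dx + (32 + 320·x + 768·x^2 + 512·x^3)·Dx^2 + (160·x + 672·x^2 + 1024·x^3 + 512·x^4)·Dx^3 + (8 + 80·x + 192·x^2 + 128·x^3)·Dx^4 + (3 + 28·x + 92·x^2 + 128·x^3 + 64·x^4)·Dx^5  (order 5).
h: a_k = 0, 0, -9, 6, 3, 0, …
ICs: h(0) = 0, h′(0) = 0, h′′(0) = -18, h′′′(0) = 36, h′′′′(0) = 72.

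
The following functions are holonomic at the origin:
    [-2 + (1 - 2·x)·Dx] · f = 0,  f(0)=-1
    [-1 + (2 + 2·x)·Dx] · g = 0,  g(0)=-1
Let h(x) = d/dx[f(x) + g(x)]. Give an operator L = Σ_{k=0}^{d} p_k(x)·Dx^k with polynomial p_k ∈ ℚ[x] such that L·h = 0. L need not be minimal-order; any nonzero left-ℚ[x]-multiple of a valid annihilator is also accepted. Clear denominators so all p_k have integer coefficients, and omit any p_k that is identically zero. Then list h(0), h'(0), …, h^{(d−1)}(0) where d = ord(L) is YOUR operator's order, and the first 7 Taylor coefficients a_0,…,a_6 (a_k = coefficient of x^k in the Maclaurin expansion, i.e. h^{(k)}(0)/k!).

f: a_k = -1, -2, -4, -8, -16, -32, -64, …
g: a_k = -1, -1/2, 1/8, -1/16, 5/128, -7/256, 21/1024, …
L₀ := lclm(L_f,L_g); ord L₀ ≤ 1+1.
h=h₀': d/dx-closure on L₀ ⇒ L.
L = (-20 - 8·x) + (-31 - 68·x - 28·x^2)·Dx + (6 - 2·x - 16·x^2 - 8·x^3)·Dx^2  (order 2).
h: a_k = -5/2, -31/4, -387/16, -2043/32, -40995/256, -196545/512, -1835239/2048, …
ICs: h(0) = -5/2, h′(0) = -31/4.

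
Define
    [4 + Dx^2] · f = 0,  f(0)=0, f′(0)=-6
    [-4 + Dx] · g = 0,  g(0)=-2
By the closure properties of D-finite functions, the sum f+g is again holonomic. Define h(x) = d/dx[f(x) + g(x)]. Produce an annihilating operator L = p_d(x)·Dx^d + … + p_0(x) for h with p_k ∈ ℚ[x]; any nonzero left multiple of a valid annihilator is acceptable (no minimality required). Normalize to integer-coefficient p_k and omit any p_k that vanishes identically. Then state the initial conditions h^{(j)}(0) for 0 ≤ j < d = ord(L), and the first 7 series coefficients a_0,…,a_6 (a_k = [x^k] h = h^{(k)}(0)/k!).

f: a_k = 0, -6, 0, 4, 0, -4/5, 0, …
g: a_k = -2, -8, -16, -64/3, -64/3, -256/15, -512/45, …
L₀ := lclm(L_f,L_g); ord L₀ ≤ 2+1.
Derive L from L₀ (diff closure).
L = 16 - 4·Dx + 4·Dx^2 - Dx^3  (order 3).
h: a_k = -14, -32, -52, -256/3, -268/3, -1024/15, -2024/45, …
ICs: h(0) = -14, h′(0) = -32, h′′(0) = -104.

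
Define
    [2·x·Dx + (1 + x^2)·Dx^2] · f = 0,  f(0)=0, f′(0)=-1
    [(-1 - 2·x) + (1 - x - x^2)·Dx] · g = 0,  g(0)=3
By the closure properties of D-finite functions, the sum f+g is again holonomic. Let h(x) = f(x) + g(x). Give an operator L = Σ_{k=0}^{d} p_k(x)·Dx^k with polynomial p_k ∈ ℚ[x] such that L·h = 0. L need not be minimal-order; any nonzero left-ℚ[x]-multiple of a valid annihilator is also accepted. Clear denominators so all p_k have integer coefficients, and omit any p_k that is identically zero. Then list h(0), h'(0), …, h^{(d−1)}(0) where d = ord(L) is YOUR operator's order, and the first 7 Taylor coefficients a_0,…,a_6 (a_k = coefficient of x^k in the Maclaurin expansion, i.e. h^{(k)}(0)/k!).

L = (4 - 16·x - 64·x^2 - 72·x^3 - 66·x^4 - 6·x^6)·Dx + (-10 - 24·x - 28·x^2 - 60·x^3 - 65·x^4 - 50·x^5 - 3·x^6 - 6·x^7)·Dx^2 + (2 + 2·x + 2·x^2 - 8·x^3 - 5·x^4 - 11·x^5 - 6·x^6 - x^7 - x^8)·Dx^3  (order 3).
h: a_k = 3, 2, 6, 28/3, 15, 119/5, 39, …
ICs: h(0) = 3, h′(0) = 2, h′′(0) = 12.

f: a_k = 0, -1, 0, 1/3, 0, -1/5, 0, …
g: a_k = 3, 3, 6, 9, 15, 24, 39, …
Weyl lclm of L_f,L_g ⇒ L₀ (ord ≤ 3).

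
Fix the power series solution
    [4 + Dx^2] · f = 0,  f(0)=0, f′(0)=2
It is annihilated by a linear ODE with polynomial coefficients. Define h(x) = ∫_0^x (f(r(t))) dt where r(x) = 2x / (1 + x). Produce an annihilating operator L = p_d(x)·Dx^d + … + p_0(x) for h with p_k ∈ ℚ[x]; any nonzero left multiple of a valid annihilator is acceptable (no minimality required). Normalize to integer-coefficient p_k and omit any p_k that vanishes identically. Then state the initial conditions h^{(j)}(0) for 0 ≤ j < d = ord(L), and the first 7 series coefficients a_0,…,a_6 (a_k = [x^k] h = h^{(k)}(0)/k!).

L = 16·Dx + (2 + 6·x + 6·x^2 + 2·x^3)·Dx^2 + (1 + 4·x + 6·x^2 + 4·x^3 + x^4)·Dx^3  (order 3).
h: a_k = 0, 0, 2, -4/3, -5/3, 28/5, -386/45, …
ICs: h(0) = 0, h′(0) = 0, h′′(0) = 4.

f: a_k = 0, 2, 0, -4/3, 0, 4/15, 0, …
f∘r: x↦r, Dx↦Dx/r' in L_f ⇒ L₀.
h=∫₀ˣh₀: take L = L₀·Dx.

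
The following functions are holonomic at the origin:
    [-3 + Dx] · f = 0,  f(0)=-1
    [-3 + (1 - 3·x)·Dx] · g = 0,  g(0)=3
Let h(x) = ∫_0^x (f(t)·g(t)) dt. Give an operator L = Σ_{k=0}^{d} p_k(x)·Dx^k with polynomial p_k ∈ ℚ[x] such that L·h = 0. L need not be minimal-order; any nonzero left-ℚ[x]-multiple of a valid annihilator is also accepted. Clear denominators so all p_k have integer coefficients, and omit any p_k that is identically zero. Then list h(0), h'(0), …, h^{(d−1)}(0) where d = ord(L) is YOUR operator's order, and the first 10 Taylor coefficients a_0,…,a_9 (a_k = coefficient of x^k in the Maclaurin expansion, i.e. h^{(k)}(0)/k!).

L = (6 - 9·x)·Dx + (-1 + 3·x)·Dx^2  (order 2).
h: a_k = 0, -3, -9, -45/2, -54, -1053/8, -13203/40, -475551/560, -499365/224, -26633043/4480, …
ICs: h(0) = 0, h′(0) = -3.

f: a_k = -1, -3, -9/2, -9/2, -27/8, -81/40, -81/80, -243/560, -729/4480, -243/4480, …
g: a_k = 3, 9, 27, 81, 243, 729, 2187, 6561, 19683, 59049, …
h₀=f·g: eliminate ⇒ L₀, order ≤ 1·1.
h=∫h₀ ⇒ L = L₀·Dx.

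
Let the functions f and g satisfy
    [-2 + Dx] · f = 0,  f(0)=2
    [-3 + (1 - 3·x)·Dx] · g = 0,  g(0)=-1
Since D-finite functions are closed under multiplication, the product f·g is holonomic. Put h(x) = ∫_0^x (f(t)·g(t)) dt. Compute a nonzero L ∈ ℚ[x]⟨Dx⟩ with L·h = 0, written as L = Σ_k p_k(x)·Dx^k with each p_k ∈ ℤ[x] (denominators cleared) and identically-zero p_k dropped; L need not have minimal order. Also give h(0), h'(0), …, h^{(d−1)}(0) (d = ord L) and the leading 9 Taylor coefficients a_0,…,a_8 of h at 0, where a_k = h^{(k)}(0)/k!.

L = (5 - 6·x)·Dx + (-1 + 3·x)·Dx^2  (order 2).
h: a_k = 0, -2, -5, -34/3, -157/6, -946/15, -7099/45, -25558/63, -1341803/1260, …
ICs: h(0) = 0, h′(0) = -2.

f: a_k = 2, 4, 4, 8/3, 4/3, 8/15, 8/45, 16/315, 4/315, …
g: a_k = -1, -3, -9, -27, -81, -243, -729, -2187, -6561, …
L₀ := L_f ⊗_s L_g (sym. prod.), ord ≤ 1.
Integrate: L := L₀·Dx.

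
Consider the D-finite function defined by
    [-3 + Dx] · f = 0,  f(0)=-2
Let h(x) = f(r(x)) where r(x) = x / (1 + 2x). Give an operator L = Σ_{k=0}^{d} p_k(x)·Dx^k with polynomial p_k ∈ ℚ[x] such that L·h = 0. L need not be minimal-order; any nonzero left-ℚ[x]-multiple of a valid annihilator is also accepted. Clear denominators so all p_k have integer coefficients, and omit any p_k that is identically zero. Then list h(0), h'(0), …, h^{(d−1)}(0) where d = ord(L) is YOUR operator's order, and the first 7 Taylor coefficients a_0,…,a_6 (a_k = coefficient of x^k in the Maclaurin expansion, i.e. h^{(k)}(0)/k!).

L = -3 + (1 + 4·x + 4·x^2)·Dx  (order 1).
h: a_k = -2, -6, 3, 3, -51/4, 519/20, -1581/40, …
ICs: h(0) = -2.

f: a_k = -2, -6, -9, -9, -27/4, -81/20, -81/40, …
Change of var in L_f (x↦r) gives L₀.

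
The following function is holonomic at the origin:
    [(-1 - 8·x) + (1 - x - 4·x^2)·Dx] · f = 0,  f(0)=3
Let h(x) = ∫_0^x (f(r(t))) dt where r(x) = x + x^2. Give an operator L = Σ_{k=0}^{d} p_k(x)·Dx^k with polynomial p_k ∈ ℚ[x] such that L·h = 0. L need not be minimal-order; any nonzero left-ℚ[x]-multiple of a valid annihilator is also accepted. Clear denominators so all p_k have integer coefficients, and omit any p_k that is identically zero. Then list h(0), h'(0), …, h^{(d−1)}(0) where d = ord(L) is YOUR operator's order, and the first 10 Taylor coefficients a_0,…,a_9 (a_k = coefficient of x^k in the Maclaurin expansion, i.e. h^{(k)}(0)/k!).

f: a_k = 3, 3, 15, 27, 87, 195, 543, 1323, 3495, 8787, …
h₀=f(r): pull back L_f along r ⇒ L₀.
h=∫₀ˣh₀: take L = L₀·Dx.
L = (1 + 10·x + 24·x^2 + 16·x^3)·Dx + (-1 + x + 5·x^2 + 8·x^3 + 4·x^4)·Dx^2  (order 2).
h: a_k = 0, 3, 3/2, 6, 57/4, 183/5, 104, 2067/7, 6879/8, 7646/3, …
ICs: h(0) = 0, h′(0) = 3.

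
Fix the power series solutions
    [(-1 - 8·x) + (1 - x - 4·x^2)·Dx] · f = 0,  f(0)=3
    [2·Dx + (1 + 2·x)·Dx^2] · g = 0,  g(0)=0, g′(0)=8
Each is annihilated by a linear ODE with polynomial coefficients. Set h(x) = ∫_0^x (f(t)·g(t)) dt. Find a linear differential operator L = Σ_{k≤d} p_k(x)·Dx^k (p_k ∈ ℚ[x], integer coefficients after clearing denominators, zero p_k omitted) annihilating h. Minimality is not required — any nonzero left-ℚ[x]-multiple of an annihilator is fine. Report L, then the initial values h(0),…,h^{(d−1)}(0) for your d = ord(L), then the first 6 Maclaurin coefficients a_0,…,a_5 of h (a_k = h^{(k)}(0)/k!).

L = (10 + 32·x)·Dx + (22·x + 40·x^2)·Dx^2 + (-1 - x + 6·x^2 + 8·x^3)·Dx^3  (order 3).
h: a_k = 0, 0, 12, 0, 32, 16, …
ICs: h(0) = 0, h′(0) = 0, h′′(0) = 24.

f: a_k = 3, 3, 15, 27, 87, 195, …
g: a_k = 0, 8, -8, 32/3, -16, 128/5, …
h₀=f·g: eliminate ⇒ L₀, order ≤ 1·2.
h=∫₀ˣh₀: take L = L₀·Dx.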